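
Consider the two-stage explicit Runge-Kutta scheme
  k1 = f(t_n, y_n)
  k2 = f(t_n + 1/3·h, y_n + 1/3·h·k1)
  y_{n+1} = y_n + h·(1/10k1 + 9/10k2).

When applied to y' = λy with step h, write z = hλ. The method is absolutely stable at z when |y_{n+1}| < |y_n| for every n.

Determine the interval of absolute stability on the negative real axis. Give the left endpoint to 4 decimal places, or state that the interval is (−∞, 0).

Set f=λy, z=hλ:
  k1=λy_n ⇒ h·k1=z·y_n;  k2=λ(1+1/3z)y_n ⇒ h·k2=z(1+1/3z)y_n
  y_{n+1}/y_n = 1 + 1/10z + 9/10z(1+1/3z) = 1 + z + 3/10z²
  so R(z) = 1 + z + 3/10z².

Solve |R(x)|<1 on ℝ⁻.
x=-1.25: |R|=0.2188
R=1: x+3/10x²=0 ⇒ x=−10/3=-3.3333; min R=1−1/(4·3/10)=0.1667>−1
Confirm numerically:
  x=-3.269: |R|=0.93691 <1
  x=-2.837: |R|=0.57757 <1
  x=-1.740: |R|=0.16828 <1
  x=-3.774: |R|=1.49892 >1
  x=-3.453: |R|=1.12396 >1
  x=-3.358: |R|=1.02485 >1
So |R|<1 on (-3.3333, 0).

z∈(-3.3333,0).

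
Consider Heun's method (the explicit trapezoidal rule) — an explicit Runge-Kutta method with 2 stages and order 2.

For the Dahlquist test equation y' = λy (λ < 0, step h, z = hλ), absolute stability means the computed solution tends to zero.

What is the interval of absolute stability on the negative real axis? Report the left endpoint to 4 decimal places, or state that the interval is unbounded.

z∈(-2.0000,0).

On y'=λy, z=hλ:
  order 2, 2-stage ⇒ R(z)=1+z+z^2/2
  (e.g. R(-0.88)=0.50720, |R|=0.50720)

Solve |R(x)|<1 on ℝ⁻.
x=-0.88: |R|=0.5072
|R(-2.32)|=1.3712 |R(-1.79)|=0.8121 |R(-0.72)|=0.5392
Bisect:
  x_lo=-2.8853 |R|=2.2772  x_hi=-0.1902 |R|=0.8279
  mid=-1.53774 |R|=0.64458 →hi
  mid=-2.21153 |R|=1.23390 →lo
  mid=-1.87463 |R|=0.88249 →hi
  mid=-2.04308 |R|=1.04401 →lo
  mid=-1.95886 |R|=0.95970 →hi
  mid=-2.00097 |R|=1.00097 →lo
  mid=-1.97991 |R|=0.98012 →hi
  mid=-1.99044 |R|=0.99049 →hi
  ...
  [-2.00015,-1.99998] ⇒ x*=-2.0000
Interval (-2.0000, 0).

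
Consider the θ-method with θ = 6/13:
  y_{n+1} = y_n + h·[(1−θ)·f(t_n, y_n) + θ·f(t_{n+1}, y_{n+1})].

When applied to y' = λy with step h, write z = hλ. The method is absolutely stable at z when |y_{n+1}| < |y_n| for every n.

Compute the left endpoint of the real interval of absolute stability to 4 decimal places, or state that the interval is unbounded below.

On y'=λy, z=hλ:
  y_{n+1} = y_n + z·[7/13·y_n + 6/13·y_{n+1}] ⇒ (1 − 6/13z)y_{n+1} = (1 + 7/13z)y_n
  R(z) = (1 + 7/13z)/(1 − 6/13z).

Find x<0 with |R(x)|<1.
x=-1.58: |R|=0.0863
R=−1: 1+7/13x = −1+6/13x ⇒ -1/13x=2 ⇒ x=2/(-1/13)=-26.0000
Confirm numerically:
  x=-23.916: |R|=0.98668 <1
  x=-20.290: |R|=0.95762 <1
  x=-11.999: |R|=0.83527 <1
  x=-26.520: |R|=1.00302 >1
  x=-26.460: |R|=1.00268 >1
  x=-26.217: |R|=1.00127 >1
Stable set (-26.0000, 0).

z* = -26.0000.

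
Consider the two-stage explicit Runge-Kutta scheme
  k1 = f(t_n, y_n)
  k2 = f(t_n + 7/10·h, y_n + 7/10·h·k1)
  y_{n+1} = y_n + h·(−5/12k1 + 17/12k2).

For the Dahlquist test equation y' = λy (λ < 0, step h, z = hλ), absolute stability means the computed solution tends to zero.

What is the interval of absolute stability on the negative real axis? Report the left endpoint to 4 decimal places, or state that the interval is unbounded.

(-1.0084, 0).

Set f=λy, z=hλ:
  k1=λy_n ⇒ h·k1=z·y_n;  k2=λ(1+7/10z)y_n ⇒ h·k2=z(1+7/10z)y_n
  y_{n+1}/y_n = 1 − 5/12z + 17/12z(1+7/10z) = 1 + z + 119/120z²
  so R(z) = 1 + z + 119/120z².

Find x<0 with |R(x)|<1.
x=-0.93: |R|=0.9277
R=1: x+119/120x²=0 ⇒ x=−120/119=-1.0084; min R=1−1/(4·119/120)=0.7479>−1
Confirm numerically:
  x=-0.980: |R|=0.97240 <1
  x=-0.672: |R|=0.77582 <1
  x=-0.486: |R|=0.74823 <1
  x=-0.415: |R|=0.75579 <1
  x=-1.584: |R|=1.90415 >1
  x=-1.356: |R|=1.46741 >1
  x=-1.202: |R|=1.23076 >1
So |R|<1 on (-1.0084, 0).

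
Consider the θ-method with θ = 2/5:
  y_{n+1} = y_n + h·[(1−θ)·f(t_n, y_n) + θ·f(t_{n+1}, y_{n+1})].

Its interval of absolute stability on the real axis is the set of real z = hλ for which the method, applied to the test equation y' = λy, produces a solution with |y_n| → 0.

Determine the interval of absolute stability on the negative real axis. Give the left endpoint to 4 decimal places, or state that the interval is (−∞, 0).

z∈(-10.0000,0).

Set f=λy, z=hλ:
  y_{n+1} = y_n + z·[3/5·y_n + 2/5·y_{n+1}] ⇒ (1 − 2/5z)y_{n+1} = (1 + 3/5z)y_n
  Hence R(z) = (1 + 3/5z)/(1 − 2/5z).

Boundary: |R(x)|=1, x<0.
x=-0.5: |R|=0.5833
R=−1: 1+3/5x = −1+2/5x ⇒ -1/5x=2 ⇒ x=2/(-1/5)=-10.0000
Confirm numerically:
  x=-9.527: |R|=0.98034 <1
  x=-8.677: |R|=0.94082 <1
  x=-6.481: |R|=0.80409 <1
  x=-10.354: |R|=1.01377 >1
  x=-10.252: |R|=1.00988 >1
  x=-10.126: |R|=1.00499 >1
Stable set (-10.0000, 0).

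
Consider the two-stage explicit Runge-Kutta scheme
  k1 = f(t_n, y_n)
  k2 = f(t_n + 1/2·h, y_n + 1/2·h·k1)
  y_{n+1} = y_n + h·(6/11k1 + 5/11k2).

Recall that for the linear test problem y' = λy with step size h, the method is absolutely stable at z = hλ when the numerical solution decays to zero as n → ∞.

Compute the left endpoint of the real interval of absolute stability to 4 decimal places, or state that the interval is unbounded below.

Set f=λy, z=hλ:
  k1=λy_n ⇒ h·k1=z·y_n;  k2=λ(1+1/2z)y_n ⇒ h·k2=z(1+1/2z)y_n
  y_{n+1}/y_n = 1 + 6/11z + 5/11z(1+1/2z) = 1 + z + 5/22z²
  Hence R(z) = 1 + z + 5/22z².

Need |R(x)|<1, x<0.
x=-1.72: |R|=0.0476
R=1: x+5/22x²=0 ⇒ x=−22/5=-4.4000; min R=1−1/(4·5/22)=-0.1000>−1
Confirm numerically:
  x=-2.485: |R|=0.08154 <1
  x=-1.829: |R|=0.06872 <1
  x=-1.805: |R|=0.06454 <1
  x=-1.785: |R|=0.06086 <1
  x=-4.951: |R|=1.62000 >1
  x=-4.937: |R|=1.60254 >1
  x=-4.778: |R|=1.41047 >1
Interval (-4.4000, 0).

z* = -4.4000.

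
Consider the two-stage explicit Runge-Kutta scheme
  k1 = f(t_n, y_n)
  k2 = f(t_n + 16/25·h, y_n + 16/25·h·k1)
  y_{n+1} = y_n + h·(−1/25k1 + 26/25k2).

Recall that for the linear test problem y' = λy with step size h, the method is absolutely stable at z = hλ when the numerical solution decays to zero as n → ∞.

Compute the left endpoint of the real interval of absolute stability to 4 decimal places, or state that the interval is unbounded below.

With y'=λy (z=hλ):
  k1=λy_n ⇒ h·k1=z·y_n;  k2=λ(1+16/25z)y_n ⇒ h·k2=z(1+16/25z)y_n
  y_{n+1}/y_n = 1 − 1/25z + 26/25z(1+16/25z) = 1 + z + 416/625z²
  R(z) = 1 + z + 416/625z².

Find x<0 with |R(x)|<1.
x=-1.39: |R|=0.8960
R=1: x+416/625x²=0 ⇒ x=−625/416=-1.5024; min R=1−1/(4·416/625)=0.6244>−1
Confirm numerically:
  x=-1.371: |R|=0.88009 <1
  x=-1.231: |R|=0.77762 <1
  x=-0.843: |R|=0.63001 <1
  x=-0.830: |R|=0.62853 <1
  x=-1.800: |R|=1.35654 >1
  x=-1.555: |R|=1.05444 >1
Interval (-1.5024, 0).

left endpoint -1.5024.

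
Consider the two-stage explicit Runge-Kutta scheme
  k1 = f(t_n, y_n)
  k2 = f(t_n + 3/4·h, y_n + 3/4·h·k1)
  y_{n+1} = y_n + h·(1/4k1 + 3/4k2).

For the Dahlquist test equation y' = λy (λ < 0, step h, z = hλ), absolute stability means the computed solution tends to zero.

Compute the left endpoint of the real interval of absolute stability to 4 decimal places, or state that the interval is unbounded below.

On y'=λy, z=hλ:
  k1=λy_n ⇒ h·k1=z·y_n;  k2=λ(1+3/4z)y_n ⇒ h·k2=z(1+3/4z)y_n
  y_{n+1}/y_n = 1 + 1/4z + 3/4z(1+3/4z) = 1 + z + 9/16z²
  R(z) = 1 + z + 9/16z².

Solve |R(x)|<1 on ℝ⁻.
x=-0.99: |R|=0.5613
R=1: x+9/16x²=0 ⇒ x=−16/9=-1.7778; min R=1−1/(4·9/16)=0.5556>−1
Confirm numerically:
  x=-1.690: |R|=0.91656 <1
  x=-1.363: |R|=0.68200 <1
  x=-1.169: |R|=0.59969 <1
  x=-0.848: |R|=0.55650 <1
  x=-2.171: |R|=1.48020 >1
  x=-2.066: |R|=1.33495 >1
  x=-2.060: |R|=1.32702 >1
Interval (-1.7778, 0).

left endpoint -1.7778.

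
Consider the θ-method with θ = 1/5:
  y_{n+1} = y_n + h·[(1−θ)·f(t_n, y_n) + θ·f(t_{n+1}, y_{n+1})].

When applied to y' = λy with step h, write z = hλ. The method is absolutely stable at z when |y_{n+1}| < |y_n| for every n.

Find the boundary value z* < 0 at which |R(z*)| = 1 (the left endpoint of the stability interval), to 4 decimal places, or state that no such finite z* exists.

left endpoint -3.3333.

With y'=λy (z=hλ):
  y_{n+1} = y_n + z·[4/5·y_n + 1/5·y_{n+1}] ⇒ (1 − 1/5z)y_{n+1} = (1 + 4/5z)y_n
  Hence R(z) = (1 + 4/5z)/(1 − 1/5z).

Need |R(x)|<1, x<0.
x=-0.33: |R|=0.6904
R=−1: 1+4/5x = −1+1/5x ⇒ -3/5x=2 ⇒ x=2/(-3/5)=-3.3333
Confirm numerically:
  x=-2.881: |R|=0.82781 <1
  x=-2.852: |R|=0.81610 <1
  x=-2.302: |R|=0.57628 <1
  x=-3.865: |R|=1.17992 >1
  x=-3.841: |R|=1.17227 >1
  x=-3.683: |R|=1.12081 >1
Interval (-3.3333, 0).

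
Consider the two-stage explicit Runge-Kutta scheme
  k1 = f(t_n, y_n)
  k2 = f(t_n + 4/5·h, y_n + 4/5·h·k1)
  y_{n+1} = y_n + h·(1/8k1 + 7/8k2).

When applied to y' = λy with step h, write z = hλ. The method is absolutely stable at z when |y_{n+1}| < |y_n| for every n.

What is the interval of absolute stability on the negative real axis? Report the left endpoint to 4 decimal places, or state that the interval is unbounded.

Set f=λy, z=hλ:
  k1=λy_n ⇒ h·k1=z·y_n;  k2=λ(1+4/5z)y_n ⇒ h·k2=z(1+4/5z)y_n
  y_{n+1}/y_n = 1 + 1/8z + 7/8z(1+4/5z) = 1 + z + 7/10z²
  Hence R(z) = 1 + z + 7/10z².

Boundary: |R(x)|=1, x<0.
x=-1.23: |R|=0.8290
R=1: x+7/10x²=0 ⇒ x=−10/7=-1.4286; min R=1−1/(4·7/10)=0.6429>−1
Confirm numerically:
  x=-1.258: |R|=0.84979 <1
  x=-1.131: |R|=0.76441 <1
  x=-0.852: |R|=0.65613 <1
  x=-0.736: |R|=0.64319 <1
  x=-1.961: |R|=1.73086 >1
  x=-1.823: |R|=1.50333 >1
So |R|<1 on (-1.4286, 0).

z∈(-1.4286,0).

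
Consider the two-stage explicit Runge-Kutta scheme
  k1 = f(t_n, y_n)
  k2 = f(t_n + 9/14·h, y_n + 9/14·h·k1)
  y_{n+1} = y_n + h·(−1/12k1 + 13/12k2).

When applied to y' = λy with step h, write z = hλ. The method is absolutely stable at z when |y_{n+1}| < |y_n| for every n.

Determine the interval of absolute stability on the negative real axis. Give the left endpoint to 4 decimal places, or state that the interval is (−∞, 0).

With y'=λy (z=hλ):
  k1=λy_n ⇒ h·k1=z·y_n;  k2=λ(1+9/14z)y_n ⇒ h·k2=z(1+9/14z)y_n
  y_{n+1}/y_n = 1 − 1/12z + 13/12z(1+9/14z) = 1 + z + 39/56z²
  Hence R(z) = 1 + z + 39/56z².

Need |R(x)|<1, x<0.
x=-1.8: |R|=1.4564
R=1: x+39/56x²=0 ⇒ x=−56/39=-1.4359; min R=1−1/(4·39/56)=0.6410>−1
Confirm numerically:
  x=-1.060: |R|=0.72251 <1
  x=-0.883: |R|=0.66000 <1
  x=-0.765: |R|=0.64257 <1
  x=-0.678: |R|=0.64214 <1
  x=-1.625: |R|=1.21401 >1
  x=-1.472: |R|=1.03701 >1
Stable set (-1.4359, 0).

z∈(-1.4359,0).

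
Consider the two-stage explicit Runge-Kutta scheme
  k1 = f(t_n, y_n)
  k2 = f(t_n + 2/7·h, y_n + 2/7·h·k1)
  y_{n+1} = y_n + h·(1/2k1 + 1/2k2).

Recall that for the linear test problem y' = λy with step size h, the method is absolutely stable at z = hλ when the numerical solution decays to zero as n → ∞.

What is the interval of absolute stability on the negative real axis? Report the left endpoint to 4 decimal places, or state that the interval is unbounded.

Test eqn y'=λy, z=hλ:
  k1=λy_n ⇒ h·k1=z·y_n;  k2=λ(1+2/7z)y_n ⇒ h·k2=z(1+2/7z)y_n
  y_{n+1}/y_n = 1 + 1/2z + 1/2z(1+2/7z) = 1 + z + 1/7z²
  ⇒ R(z) = 1 + z + 1/7z².

Need |R(x)|<1, x<0.
x=-0.33: |R|=0.6856
R=1: x+1/7x²=0 ⇒ x=−7=-7.0000; min R=1−1/(4·1/7)=-0.7500>−1
Confirm numerically:
  x=-6.300: |R|=0.37000 <1
  x=-5.908: |R|=0.07835 <1
  x=-5.650: |R|=0.08964 <1
  x=-4.677: |R|=0.55210 <1
  x=-7.481: |R|=1.51405 >1
  x=-7.104: |R|=1.10555 >1
Stable set (-7.0000, 0).

(-7.0000, 0).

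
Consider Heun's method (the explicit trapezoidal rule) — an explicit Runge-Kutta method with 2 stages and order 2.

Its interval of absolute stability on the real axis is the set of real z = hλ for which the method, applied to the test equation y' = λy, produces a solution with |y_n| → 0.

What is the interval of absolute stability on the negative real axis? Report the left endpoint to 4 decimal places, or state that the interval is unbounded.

z∈(-2.0000,0).

On y'=λy, z=hλ:
  order 2, 2-stage ⇒ R(z)=1+z+z^2/2
  (e.g. R(-1.13)=0.50845, |R|=0.50845)

Solve |R(x)|<1 on ℝ⁻.
x=-1.13: |R|=0.5085
|R(-1.84)|=0.8528 |R(-1.67)|=0.7244 |R(-1.52)|=0.6352
Bisect:
  x_lo=-2.8204 |R|=2.1569  x_hi=-0.2923 |R|=0.7504
  mid=-1.55635 |R|=0.65476 →hi
  mid=-2.18837 |R|=1.20611 →lo
  mid=-1.87236 |R|=0.88051 →hi
  mid=-2.03036 |R|=1.03082 →lo
  mid=-1.95136 |R|=0.95254 →hi
  mid=-1.99086 |R|=0.99090 →hi
  mid=-2.01061 |R|=1.01067 →lo
  mid=-2.00074 |R|=1.00074 →lo
  mid=-1.99580 |R|=0.99581 →hi
  ...
  [-2.00012,-1.99997] ⇒ x*=-2.0000
So |R|<1 on (-2.0000, 0).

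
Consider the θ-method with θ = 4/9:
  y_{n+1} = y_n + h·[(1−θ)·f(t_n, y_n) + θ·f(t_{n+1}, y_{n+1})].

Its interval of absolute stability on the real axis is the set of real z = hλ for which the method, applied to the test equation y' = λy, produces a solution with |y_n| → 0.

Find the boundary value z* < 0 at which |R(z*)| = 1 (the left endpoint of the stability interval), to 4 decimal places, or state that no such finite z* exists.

Test eqn y'=λy, z=hλ:
  y_{n+1} = y_n + z·[5/9·y_n + 4/9·y_{n+1}] ⇒ (1 − 4/9z)y_{n+1} = (1 + 5/9z)y_n
  Hence R(z) = (1 + 5/9z)/(1 − 4/9z).

Boundary: |R(x)|=1, x<0.
x=-1.41: |R|=0.1332
R=−1: 1+5/9x = −1+4/9x ⇒ -1/9x=2 ⇒ x=2/(-1/9)=-18.0000
Confirm numerically:
  x=-10.808: |R|=0.86231 <1
  x=-10.395: |R|=0.84964 <1
  x=-10.381: |R|=0.84920 <1
  x=-7.989: |R|=0.75557 <1
  x=-18.506: |R|=1.00609 >1
  x=-18.429: |R|=1.00519 >1
  x=-18.135: |R|=1.00166 >1
Interval (-18.0000, 0).

left endpoint -18.0000.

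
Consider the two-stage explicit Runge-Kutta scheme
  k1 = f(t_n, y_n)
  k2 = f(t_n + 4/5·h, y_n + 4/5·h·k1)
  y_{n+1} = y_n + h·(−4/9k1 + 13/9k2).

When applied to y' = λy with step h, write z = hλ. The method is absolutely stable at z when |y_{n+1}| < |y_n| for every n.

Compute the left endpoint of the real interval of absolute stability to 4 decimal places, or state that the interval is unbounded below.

With y'=λy (z=hλ):
  k1=λy_n ⇒ h·k1=z·y_n;  k2=λ(1+4/5z)y_n ⇒ h·k2=z(1+4/5z)y_n
  y_{n+1}/y_n = 1 − 4/9z + 13/9z(1+4/5z) = 1 + z + 52/45z²
  R(z) = 1 + z + 52/45z².

Boundary: |R(x)|=1, x<0.
x=-1.79: |R|=2.9125
R=1: x+52/45x²=0 ⇒ x=−45/52=-0.8654; min R=1−1/(4·52/45)=0.7837>−1
Confirm numerically:
  x=-0.681: |R|=0.85490 <1
  x=-0.674: |R|=0.85094 <1
  x=-0.539: |R|=0.79671 <1
  x=-1.155: |R|=1.38654 >1
  x=-0.943: |R|=1.08458 >1
  x=-0.926: |R|=1.06486 >1
So |R|<1 on (-0.8654, 0).

left endpoint -0.8654.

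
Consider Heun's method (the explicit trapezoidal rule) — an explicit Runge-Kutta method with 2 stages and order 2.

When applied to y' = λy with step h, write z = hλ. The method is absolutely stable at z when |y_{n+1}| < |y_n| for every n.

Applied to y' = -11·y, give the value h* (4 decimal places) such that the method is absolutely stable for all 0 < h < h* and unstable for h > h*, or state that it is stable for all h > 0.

On y'=λy, z=hλ:
  order 2, 2-stage ⇒ R(z)=1+z+z^2/2
  (e.g. R(-0.71)=0.54205, |R|=0.54205)

Boundary: |R(x)|=1, x<0.
x=-0.71: |R|=0.5421
|R(-2.25)|=1.2812 |R(-2.03)|=1.0304 |R(-1.02)|=0.5002
Bisect:
  x_lo=-2.8411 |R|=2.1948  x_hi=-0.2128 |R|=0.8098
  mid=-1.52695 |R|=0.63884 →hi
  mid=-2.18402 |R|=1.20095 →lo
  mid=-1.85548 |R|=0.86593 →hi
  mid=-2.01975 |R|=1.01995 →lo
  mid=-1.93762 |R|=0.93956 →hi
  mid=-1.97868 |R|=0.97891 →hi
  mid=-1.99922 |R|=0.99922 →hi
  mid=-2.00949 |R|=1.00953 →lo
  mid=-2.00435 |R|=1.00436 →lo
  mid=-2.00179 |R|=1.00179 →lo
  ...
  [-2.00002,-1.99986] ⇒ x*=-2.0000
Stable set (-2.0000, 0).

(-2.0000,0); λ=-11 ⇒ h* = 0.1818.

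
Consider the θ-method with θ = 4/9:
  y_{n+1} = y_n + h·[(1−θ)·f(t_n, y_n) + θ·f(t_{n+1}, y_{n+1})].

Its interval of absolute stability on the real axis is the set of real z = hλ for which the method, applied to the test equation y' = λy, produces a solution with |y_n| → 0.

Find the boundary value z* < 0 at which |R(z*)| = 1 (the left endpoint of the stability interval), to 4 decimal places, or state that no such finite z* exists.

left endpoint -18.0000.

With y'=λy (z=hλ):
  y_{n+1} = y_n + z·[5/9·y_n + 4/9·y_{n+1}] ⇒ (1 − 4/9z)y_{n+1} = (1 + 5/9z)y_n
  R(z) = (1 + 5/9z)/(1 − 4/9z).

Find x<0 with |R(x)|<1.
x=-0.85: |R|=0.3831
R=−1: 1+5/9x = −1+4/9x ⇒ -1/9x=2 ⇒ x=2/(-1/9)=-18.0000
Confirm numerically:
  x=-12.968: |R|=0.91733 <1
  x=-11.951: |R|=0.89351 <1
  x=-11.900: |R|=0.89223 <1
  x=-10.101: |R|=0.84011 <1
  x=-18.443: |R|=1.00535 >1
  x=-18.095: |R|=1.00117 >1
So |R|<1 on (-18.0000, 0).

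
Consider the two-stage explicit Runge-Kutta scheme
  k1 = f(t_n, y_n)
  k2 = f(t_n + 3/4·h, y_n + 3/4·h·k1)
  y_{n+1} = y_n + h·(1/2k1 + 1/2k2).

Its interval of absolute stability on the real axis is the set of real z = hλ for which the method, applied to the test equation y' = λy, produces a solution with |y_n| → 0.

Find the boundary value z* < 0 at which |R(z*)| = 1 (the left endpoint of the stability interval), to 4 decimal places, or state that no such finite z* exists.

Set f=λy, z=hλ:
  k1=λy_n ⇒ h·k1=z·y_n;  k2=λ(1+3/4z)y_n ⇒ h·k2=z(1+3/4z)y_n
  y_{n+1}/y_n = 1 + 1/2z + 1/2z(1+3/4z) = 1 + z + 3/8z²
  ⇒ R(z) = 1 + z + 3/8z².

Boundary: |R(x)|=1, x<0.
x=-0.56: |R|=0.5576
R=1: x+3/8x²=0 ⇒ x=−8/3=-2.6667; min R=1−1/(4·3/8)=0.3333>−1
Confirm numerically:
  x=-2.264: |R|=0.65814 <1
  x=-1.595: |R|=0.35901 <1
  x=-1.492: |R|=0.34277 <1
  x=-1.460: |R|=0.33935 <1
  x=-3.114: |R|=1.52237 >1
  x=-2.761: |R|=1.09767 >1
Stable set (-2.6667, 0).

left endpoint -2.6667.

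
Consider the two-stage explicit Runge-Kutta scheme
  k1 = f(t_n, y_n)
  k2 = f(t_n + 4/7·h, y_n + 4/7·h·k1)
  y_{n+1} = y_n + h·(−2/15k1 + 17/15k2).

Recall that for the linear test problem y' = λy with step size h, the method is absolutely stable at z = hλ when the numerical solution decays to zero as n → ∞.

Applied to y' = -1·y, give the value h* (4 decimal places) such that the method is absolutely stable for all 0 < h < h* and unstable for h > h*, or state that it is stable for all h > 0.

Test eqn y'=λy, z=hλ:
  k1=λy_n ⇒ h·k1=z·y_n;  k2=λ(1+4/7z)y_n ⇒ h·k2=z(1+4/7z)y_n
  y_{n+1}/y_n = 1 − 2/15z + 17/15z(1+4/7z) = 1 + z + 68/105z²
  Hence R(z) = 1 + z + 68/105z².

Solve |R(x)|<1 on ℝ⁻.
x=-1.76: |R|=1.2461
R=1: x+68/105x²=0 ⇒ x=−105/68=-1.5441; min R=1−1/(4·68/105)=0.6140>−1
Confirm numerically:
  x=-1.494: |R|=0.95151 <1
  x=-1.383: |R|=0.85569 <1
  x=-0.816: |R|=0.61522 <1
  x=-0.623: |R|=0.62836 <1
  x=-1.828: |R|=1.33607 >1
  x=-1.719: |R|=1.19469 >1
  x=-1.698: |R|=1.16922 >1
So |R|<1 on (-1.5441, 0).

(-1.5441,0); λ=-1 ⇒ h* = (105/68)/1 = 1.5441.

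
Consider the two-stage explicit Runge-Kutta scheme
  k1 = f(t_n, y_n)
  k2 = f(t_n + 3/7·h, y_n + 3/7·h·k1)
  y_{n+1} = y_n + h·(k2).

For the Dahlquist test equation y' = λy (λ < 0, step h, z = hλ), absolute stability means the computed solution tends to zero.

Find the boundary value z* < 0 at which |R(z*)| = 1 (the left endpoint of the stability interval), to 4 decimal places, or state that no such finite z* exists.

z* = -2.3333.

Set f=λy, z=hλ:
  k1=λy_n ⇒ h·k1=z·y_n;  k2=λ(1+3/7z)y_n ⇒ h·k2=z(1+3/7z)y_n
  y_{n+1}/y_n = 1 + z(1+3/7z) = 1 + z + 3/7z²
  R(z) = 1 + z + 3/7z².

Need |R(x)|<1, x<0.
x=-0.81: |R|=0.4712
R=1: x+3/7x²=0 ⇒ x=−7/3=-2.3333; min R=1−1/(4·3/7)=0.4167>−1
Confirm numerically:
  x=-1.815: |R|=0.59681 <1
  x=-1.742: |R|=0.55853 <1
  x=-1.111: |R|=0.41799 <1
  x=-2.504: |R|=1.18315 >1
  x=-2.423: |R|=1.09311 >1
Interval (-2.3333, 0).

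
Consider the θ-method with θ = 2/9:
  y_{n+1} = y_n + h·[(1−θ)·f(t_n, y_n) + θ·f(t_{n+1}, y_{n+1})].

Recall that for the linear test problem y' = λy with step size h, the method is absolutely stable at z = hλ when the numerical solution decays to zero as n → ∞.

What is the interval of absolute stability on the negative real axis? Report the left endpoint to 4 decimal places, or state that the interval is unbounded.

On y'=λy, z=hλ:
  y_{n+1} = y_n + z·[7/9·y_n + 2/9·y_{n+1}] ⇒ (1 − 2/9z)y_{n+1} = (1 + 7/9z)y_n
  so R(z) = (1 + 7/9z)/(1 − 2/9z).

Find x<0 with |R(x)|<1.
x=-0.67: |R|=0.4168
R=−1: 1+7/9x = −1+2/9x ⇒ -5/9x=2 ⇒ x=2/(-5/9)=-3.6000
Confirm numerically:
  x=-1.722: |R|=0.24542 <1
  x=-1.720: |R|=0.24437 <1
  x=-1.469: |R|=0.10747 <1
  x=-4.013: |R|=1.12129 >1
  x=-4.005: |R|=1.11905 >1
Stable set (-3.6000, 0).

(-3.6000, 0).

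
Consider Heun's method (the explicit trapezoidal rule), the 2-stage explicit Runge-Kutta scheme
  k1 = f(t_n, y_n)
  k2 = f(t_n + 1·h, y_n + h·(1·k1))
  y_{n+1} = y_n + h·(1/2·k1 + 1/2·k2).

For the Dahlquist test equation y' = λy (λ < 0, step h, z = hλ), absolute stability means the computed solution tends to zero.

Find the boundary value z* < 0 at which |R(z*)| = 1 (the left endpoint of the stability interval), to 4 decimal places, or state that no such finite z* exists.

With y'=λy (z=hλ):
  order 2, 2-stage ⇒ R(z)=1+z+z^2/2
  (e.g. R(-1.75)=0.78125, |R|=0.78125)

Solve |R(x)|<1 on ℝ⁻.
x=-1.75: |R|=0.7812
|R(-1.75)|=0.7812 |R(-1.61)|=0.6861 |R(-1.03)|=0.5005
Bisect:
  x_lo=-2.3562 |R|=1.4197  x_hi=-0.2220 |R|=0.8026
  mid=-1.28914 |R|=0.54180 →hi
  mid=-1.82268 |R|=0.83841 →hi
  mid=-2.08946 |R|=1.09346 →lo
  mid=-1.95607 |R|=0.95704 →hi
  mid=-2.02277 |R|=1.02302 →lo
  mid=-1.98942 |R|=0.98947 →hi
  mid=-2.00609 |R|=1.00611 →lo
  mid=-1.99776 |R|=0.99776 →hi
  ...
  [-2.00010,-1.99997] ⇒ x*=-2.0000
So |R|<1 on (-2.0000, 0).

left endpoint -2.0000.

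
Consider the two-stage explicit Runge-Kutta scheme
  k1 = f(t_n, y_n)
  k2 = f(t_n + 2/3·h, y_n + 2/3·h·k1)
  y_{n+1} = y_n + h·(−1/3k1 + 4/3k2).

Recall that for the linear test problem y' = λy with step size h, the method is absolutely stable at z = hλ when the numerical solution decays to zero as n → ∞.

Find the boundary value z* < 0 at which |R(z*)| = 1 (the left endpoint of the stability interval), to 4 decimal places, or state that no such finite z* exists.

z* = -1.1250.

With y'=λy (z=hλ):
  k1=λy_n ⇒ h·k1=z·y_n;  k2=λ(1+2/3z)y_n ⇒ h·k2=z(1+2/3z)y_n
  y_{n+1}/y_n = 1 − 1/3z + 4/3z(1+2/3z) = 1 + z + 8/9z²
  ⇒ R(z) = 1 + z + 8/9z².

Boundary: |R(x)|=1, x<0.
x=-1.36: |R|=1.2841
R=1: x+8/9x²=0 ⇒ x=−9/8=-1.1250; min R=1−1/(4·8/9)=0.7188>−1
Confirm numerically:
  x=-0.745: |R|=0.74836 <1
  x=-0.708: |R|=0.73757 <1
  x=-0.488: |R|=0.72368 <1
  x=-1.483: |R|=1.47192 >1
  x=-1.174: |R|=1.05113 >1
So |R|<1 on (-1.1250, 0).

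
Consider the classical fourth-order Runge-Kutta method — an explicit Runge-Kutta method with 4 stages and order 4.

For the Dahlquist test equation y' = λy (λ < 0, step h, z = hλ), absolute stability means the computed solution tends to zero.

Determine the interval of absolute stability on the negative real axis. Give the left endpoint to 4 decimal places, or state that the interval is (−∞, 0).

With y'=λy (z=hλ):
  order 4, 4-stage ⇒ R(z)=1+z+z^2/2+z^3/6+z^4/24
  (e.g. R(-1.74)=0.27773, |R|=0.27773)

Find x<0 with |R(x)|<1.
x=-1.74: |R|=0.2777
|R(-1.53)|=0.2718 |R(-0.97)|=0.3852
Bisect:
  x_lo=-3.3850 |R|=2.3504  x_hi=-0.0853 |R|=0.9183
  mid=-1.73516 |R|=0.27723 →hi
  mid=-2.56010 |R|=0.71028 →hi
  mid=-2.97258 |R|=1.32109 →lo
  mid=-2.76634 |R|=0.97180 →hi
  mid=-2.86946 |R|=1.13449 →lo
  mid=-2.81790 |R|=1.05028 →lo
  mid=-2.79212 |R|=1.01034 →lo
  mid=-2.77923 |R|=0.99090 →hi
  mid=-2.78567 |R|=1.00057 →lo
  mid=-2.78245 |R|=0.99572 →hi
  ...
  [-2.78547,-2.78527] ⇒ x*=-2.7853
So |R|<1 on (-2.7853, 0).

z∈(-2.7853,0).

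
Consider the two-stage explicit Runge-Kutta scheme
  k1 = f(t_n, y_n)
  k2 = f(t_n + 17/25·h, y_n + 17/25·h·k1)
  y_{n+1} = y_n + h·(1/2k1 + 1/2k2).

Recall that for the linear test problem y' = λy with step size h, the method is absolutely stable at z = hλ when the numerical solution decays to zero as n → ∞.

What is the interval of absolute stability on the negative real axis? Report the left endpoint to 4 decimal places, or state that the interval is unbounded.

With y'=λy (z=hλ):
  k1=λy_n ⇒ h·k1=z·y_n;  k2=λ(1+17/25z)y_n ⇒ h·k2=z(1+17/25z)y_n
  y_{n+1}/y_n = 1 + 1/2z + 1/2z(1+17/25z) = 1 + z + 17/50z²
  Hence R(z) = 1 + z + 17/50z².

Find x<0 with |R(x)|<1.
x=-0.73: |R|=0.4512
R=1: x+17/50x²=0 ⇒ x=−50/17=-2.9412; min R=1−1/(4·17/50)=0.2647>−1
Confirm numerically:
  x=-2.547: |R|=0.65865 <1
  x=-2.464: |R|=0.60024 <1
  x=-2.298: |R|=0.49747 <1
  x=-2.193: |R|=0.44214 <1
  x=-3.041: |R|=1.10321 >1
  x=-2.991: |R|=1.05067 >1
Interval (-2.9412, 0).

(-2.9412, 0).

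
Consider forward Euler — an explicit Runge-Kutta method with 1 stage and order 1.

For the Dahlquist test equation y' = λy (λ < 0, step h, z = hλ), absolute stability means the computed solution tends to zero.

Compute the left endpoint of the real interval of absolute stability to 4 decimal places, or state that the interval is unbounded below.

On y'=λy, z=hλ:
  order 1, 1-stage ⇒ R(z)=1+z
  (e.g. R(-0.54)=0.46000, |R|=0.46000)

Boundary: |R(x)|=1, x<0.
x=-0.54: |R|=0.4600
|R(-2.34)|=1.3400 |R(-2.02)|=1.0200 |R(-1.95)|=0.9500
Bisect:
  x_lo=-2.5658 |R|=1.5658  x_hi=-0.0832 |R|=0.9168
  mid=-1.32447 |R|=0.32447 →hi
  mid=-1.94511 |R|=0.94511 →hi
  mid=-2.25543 |R|=1.25543 →lo
  mid=-2.10027 |R|=1.10027 →lo
  mid=-2.02269 |R|=1.02269 →lo
  mid=-1.98390 |R|=0.98390 →hi
  mid=-2.00330 |R|=1.00330 →lo
  mid=-1.99360 |R|=0.99360 →hi
  ...
  [-2.00012,-1.99996] ⇒ x*=-2.0000
Stable set (-2.0000, 0).

left endpoint -2.0000.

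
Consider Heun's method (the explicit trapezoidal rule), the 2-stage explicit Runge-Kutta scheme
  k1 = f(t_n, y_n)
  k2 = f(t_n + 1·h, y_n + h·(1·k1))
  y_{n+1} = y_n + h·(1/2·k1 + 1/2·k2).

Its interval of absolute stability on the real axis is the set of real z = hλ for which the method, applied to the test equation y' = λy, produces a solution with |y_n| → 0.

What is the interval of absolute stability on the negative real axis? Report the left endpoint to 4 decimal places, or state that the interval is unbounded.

On y'=λy, z=hλ:
  order 2, 2-stage ⇒ R(z)=1+z+z^2/2
  (e.g. R(-1.74)=0.77380, |R|=0.77380)

Boundary: |R(x)|=1, x<0.
x=-1.74: |R|=0.7738
|R(-2.22)|=1.2442 |R(-1.27)|=0.5364 |R(-1.07)|=0.5025
Bisect:
  x_lo=-2.4563 |R|=1.5604  x_hi=-0.3948 |R|=0.6832
  mid=-1.42553 |R|=0.59054 →hi
  mid=-1.94090 |R|=0.94265 →hi
  mid=-2.19859 |R|=1.21831 →lo
  mid=-2.06975 |R|=1.07218 →lo
  mid=-2.00532 |R|=1.00534 →lo
  mid=-1.97311 |R|=0.97347 →hi
  mid=-1.98922 |R|=0.98928 →hi
  mid=-1.99727 |R|=0.99727 →hi
  ...
  [-2.00004,-1.99991] ⇒ x*=-2.0000
Stable set (-2.0000, 0).

z∈(-2.0000,0).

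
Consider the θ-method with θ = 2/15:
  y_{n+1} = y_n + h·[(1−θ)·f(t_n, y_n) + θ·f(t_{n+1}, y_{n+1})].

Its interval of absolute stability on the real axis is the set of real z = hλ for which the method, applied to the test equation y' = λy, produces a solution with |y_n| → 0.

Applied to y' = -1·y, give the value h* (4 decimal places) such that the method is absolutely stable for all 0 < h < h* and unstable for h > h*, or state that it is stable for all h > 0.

On y'=λy, z=hλ:
  y_{n+1} = y_n + z·[13/15·y_n + 2/15·y_{n+1}] ⇒ (1 − 2/15z)y_{n+1} = (1 + 13/15z)y_n
  so R(z) = (1 + 13/15z)/(1 − 2/15z).

Boundary: |R(x)|=1, x<0.
x=-0.6: |R|=0.4444
R=−1: 1+13/15x = −1+2/15x ⇒ -11/15x=2 ⇒ x=2/(-11/15)=-2.7273
Confirm numerically:
  x=-2.170: |R|=0.68304 <1
  x=-1.656: |R|=0.35649 <1
  x=-1.257: |R|=0.07657 <1
  x=-3.000: |R|=1.14286 >1
  x=-2.944: |R|=1.11413 >1
Stable set (-2.7273, 0).

(-2.7273,0); λ=-1 ⇒ h* = (30/11)/1 = 2.7273.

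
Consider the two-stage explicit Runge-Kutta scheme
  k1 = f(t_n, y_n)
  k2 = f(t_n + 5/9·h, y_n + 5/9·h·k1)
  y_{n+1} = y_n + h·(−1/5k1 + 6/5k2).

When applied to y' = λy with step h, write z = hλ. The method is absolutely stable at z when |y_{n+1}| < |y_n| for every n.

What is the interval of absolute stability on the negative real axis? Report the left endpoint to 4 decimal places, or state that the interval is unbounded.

Set f=λy, z=hλ:
  k1=λy_n ⇒ h·k1=z·y_n;  k2=λ(1+5/9z)y_n ⇒ h·k2=z(1+5/9z)y_n
  y_{n+1}/y_n = 1 − 1/5z + 6/5z(1+5/9z) = 1 + z + 2/3z²
  Hence R(z) = 1 + z + 2/3z².

Boundary: |R(x)|=1, x<0.
x=-0.52: |R|=0.6603
R=1: x+2/3x²=0 ⇒ x=−3/2=-1.5000; min R=1−1/(4·2/3)=0.6250>−1
Confirm numerically:
  x=-1.248: |R|=0.79034 <1
  x=-1.013: |R|=0.67111 <1
  x=-0.815: |R|=0.62782 <1
  x=-0.710: |R|=0.62607 <1
  x=-2.094: |R|=1.82922 >1
  x=-2.005: |R|=1.67502 >1
  x=-1.960: |R|=1.60107 >1
So |R|<1 on (-1.5000, 0).

z∈(-1.5000,0).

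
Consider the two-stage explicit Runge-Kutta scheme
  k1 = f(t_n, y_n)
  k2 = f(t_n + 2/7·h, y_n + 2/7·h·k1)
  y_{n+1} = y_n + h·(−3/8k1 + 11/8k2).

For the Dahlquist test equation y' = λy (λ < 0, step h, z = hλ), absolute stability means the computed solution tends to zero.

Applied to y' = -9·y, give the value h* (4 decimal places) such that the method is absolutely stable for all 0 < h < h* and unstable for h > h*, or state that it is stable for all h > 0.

(-2.5455,0); λ=-9 ⇒ h* = (28/11)/9 = 0.2828.

With y'=λy (z=hλ):
  k1=λy_n ⇒ h·k1=z·y_n;  k2=λ(1+2/7z)y_n ⇒ h·k2=z(1+2/7z)y_n
  y_{n+1}/y_n = 1 − 3/8z + 11/8z(1+2/7z) = 1 + z + 11/28z²
  so R(z) = 1 + z + 11/28z².

Solve |R(x)|<1 on ℝ⁻.
x=-1.14: |R|=0.3706
R=1: x+11/28x²=0 ⇒ x=−28/11=-2.5455; min R=1−1/(4·11/28)=0.3636>−1
Confirm numerically:
  x=-2.121: |R|=0.64632 <1
  x=-1.888: |R|=0.51236 <1
  x=-1.602: |R|=0.40623 <1
  x=-1.117: |R|=0.37316 <1
  x=-2.766: |R|=1.23965 >1
  x=-2.649: |R|=1.10776 >1
Stable set (-2.5455, 0).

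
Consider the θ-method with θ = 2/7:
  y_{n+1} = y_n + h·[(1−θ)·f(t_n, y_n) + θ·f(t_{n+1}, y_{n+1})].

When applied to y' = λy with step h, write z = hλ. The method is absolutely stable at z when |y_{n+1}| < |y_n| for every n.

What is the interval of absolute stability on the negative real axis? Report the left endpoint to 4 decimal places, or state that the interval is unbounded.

Set f=λy, z=hλ:
  y_{n+1} = y_n + z·[5/7·y_n + 2/7·y_{n+1}] ⇒ (1 − 2/7z)y_{n+1} = (1 + 5/7z)y_n
  R(z) = (1 + 5/7z)/(1 − 2/7z).

Need |R(x)|<1, x<0.
x=-1.47: |R|=0.0352
R=−1: 1+5/7x = −1+2/7x ⇒ -3/7x=2 ⇒ x=2/(-3/7)=-4.6667
Confirm numerically:
  x=-4.277: |R|=0.92484 <1
  x=-3.723: |R|=0.80403 <1
  x=-3.601: |R|=0.77489 <1
  x=-3.222: |R|=0.67763 <1
  x=-5.233: |R|=1.09727 >1
  x=-5.232: |R|=1.09711 >1
  x=-5.175: |R|=1.08790 >1
Stable set (-4.6667, 0).

(-4.6667, 0).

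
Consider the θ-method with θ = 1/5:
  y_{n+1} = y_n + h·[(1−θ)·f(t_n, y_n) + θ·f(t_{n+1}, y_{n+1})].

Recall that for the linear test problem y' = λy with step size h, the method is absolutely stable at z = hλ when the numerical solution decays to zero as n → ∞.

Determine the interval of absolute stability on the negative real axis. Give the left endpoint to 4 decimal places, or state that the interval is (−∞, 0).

z∈(-3.3333,0).

Set f=λy, z=hλ:
  y_{n+1} = y_n + z·[4/5·y_n + 1/5·y_{n+1}] ⇒ (1 − 1/5z)y_{n+1} = (1 + 4/5z)y_n
  so R(z) = (1 + 4/5z)/(1 − 1/5z).

Need |R(x)|<1, x<0.
x=-1.28: |R|=0.0191
R=−1: 1+4/5x = −1+1/5x ⇒ -3/5x=2 ⇒ x=2/(-3/5)=-3.3333
Confirm numerically:
  x=-2.577: |R|=0.70054 <1
  x=-2.167: |R|=0.51179 <1
  x=-1.525: |R|=0.16858 <1
  x=-3.866: |R|=1.18024 >1
  x=-3.672: |R|=1.11716 >1
  x=-3.644: |R|=1.10782 >1
Interval (-3.3333, 0).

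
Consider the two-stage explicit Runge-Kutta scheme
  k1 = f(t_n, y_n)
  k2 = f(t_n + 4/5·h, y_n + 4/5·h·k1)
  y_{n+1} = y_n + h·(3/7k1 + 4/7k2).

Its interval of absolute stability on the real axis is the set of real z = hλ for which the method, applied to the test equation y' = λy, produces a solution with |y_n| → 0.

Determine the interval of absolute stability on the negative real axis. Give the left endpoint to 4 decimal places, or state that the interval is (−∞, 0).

On y'=λy, z=hλ:
  k1=λy_n ⇒ h·k1=z·y_n;  k2=λ(1+4/5z)y_n ⇒ h·k2=z(1+4/5z)y_n
  y_{n+1}/y_n = 1 + 3/7z + 4/7z(1+4/5z) = 1 + z + 16/35z²
  ⇒ R(z) = 1 + z + 16/35z².

Boundary: |R(x)|=1, x<0.
x=-0.61: |R|=0.5601
R=1: x+16/35x²=0 ⇒ x=−35/16=-2.1875; min R=1−1/(4·16/35)=0.4531>−1
Confirm numerically:
  x=-1.925: |R|=0.76900 <1
  x=-1.661: |R|=0.60022 <1
  x=-1.129: |R|=0.45369 <1
  x=-2.427: |R|=1.26572 >1
  x=-2.380: |R|=1.20944 >1
Stable set (-2.1875, 0).

(-2.1875, 0).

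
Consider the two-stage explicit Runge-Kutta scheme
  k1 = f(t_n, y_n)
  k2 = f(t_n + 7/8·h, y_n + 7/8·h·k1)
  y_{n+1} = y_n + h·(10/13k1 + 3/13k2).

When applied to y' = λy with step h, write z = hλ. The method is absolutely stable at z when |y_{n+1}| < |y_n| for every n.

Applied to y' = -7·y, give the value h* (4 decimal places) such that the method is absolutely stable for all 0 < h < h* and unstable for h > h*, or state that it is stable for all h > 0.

Set f=λy, z=hλ:
  k1=λy_n ⇒ h·k1=z·y_n;  k2=λ(1+7/8z)y_n ⇒ h·k2=z(1+7/8z)y_n
  y_{n+1}/y_n = 1 + 10/13z + 3/13z(1+7/8z) = 1 + z + 21/104z²
  so R(z) = 1 + z + 21/104z².

Solve |R(x)|<1 on ℝ⁻.
x=-0.3: |R|=0.7182
R=1: x+21/104x²=0 ⇒ x=−104/21=-4.9524; min R=1−1/(4·21/104)=-0.2381>−1
Confirm numerically:
  x=-4.437: |R|=0.53825 <1
  x=-4.410: |R|=0.51702 <1
  x=-3.595: |R|=0.01466 <1
  x=-5.291: |R|=1.36177 >1
  x=-5.059: |R|=1.10891 >1
So |R|<1 on (-4.9524, 0).

(-4.9524,0); λ=-7 ⇒ h* = (104/21)/7 = 0.7075.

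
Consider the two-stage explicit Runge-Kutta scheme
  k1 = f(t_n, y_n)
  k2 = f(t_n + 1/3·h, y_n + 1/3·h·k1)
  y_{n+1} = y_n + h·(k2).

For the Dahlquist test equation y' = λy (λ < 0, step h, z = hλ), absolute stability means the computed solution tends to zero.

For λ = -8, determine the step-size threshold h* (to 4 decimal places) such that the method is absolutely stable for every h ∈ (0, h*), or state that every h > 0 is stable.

Set f=λy, z=hλ:
  k1=λy_n ⇒ h·k1=z·y_n;  k2=λ(1+1/3z)y_n ⇒ h·k2=z(1+1/3z)y_n
  y_{n+1}/y_n = 1 + z(1+1/3z) = 1 + z + 1/3z²
  ⇒ R(z) = 1 + z + 1/3z².

Find x<0 with |R(x)|<1.
x=-1.18: |R|=0.2841
R=1: x+1/3x²=0 ⇒ x=−3=-3.0000; min R=1−1/(4·1/3)=0.2500>−1
Confirm numerically:
  x=-2.347: |R|=0.48914 <1
  x=-2.149: |R|=0.39040 <1
  x=-1.766: |R|=0.27359 <1
  x=-3.392: |R|=1.44322 >1
  x=-3.340: |R|=1.37853 >1
  x=-3.118: |R|=1.12264 >1
Stable set (-3.0000, 0).

(-3.0000,0); λ=-8 ⇒ h* = (3)/8 = 0.3750.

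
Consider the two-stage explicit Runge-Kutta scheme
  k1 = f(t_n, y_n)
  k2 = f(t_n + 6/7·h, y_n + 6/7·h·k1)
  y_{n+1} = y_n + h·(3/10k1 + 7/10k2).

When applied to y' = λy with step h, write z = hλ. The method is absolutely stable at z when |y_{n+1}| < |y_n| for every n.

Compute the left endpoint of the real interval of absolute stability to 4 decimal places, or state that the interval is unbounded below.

Set f=λy, z=hλ:
  k1=λy_n ⇒ h·k1=z·y_n;  k2=λ(1+6/7z)y_n ⇒ h·k2=z(1+6/7z)y_n
  y_{n+1}/y_n = 1 + 3/10z + 7/10z(1+6/7z) = 1 + z + 3/5z²
  ⇒ R(z) = 1 + z + 3/5z².

Boundary: |R(x)|=1, x<0.
x=-0.93: |R|=0.5889
R=1: x+3/5x²=0 ⇒ x=−5/3=-1.6667; min R=1−1/(4·3/5)=0.5833>−1
Confirm numerically:
  x=-1.501: |R|=0.85080 <1
  x=-0.973: |R|=0.59504 <1
  x=-0.857: |R|=0.58367 <1
  x=-0.840: |R|=0.58336 <1
  x=-2.224: |R|=1.74371 >1
  x=-2.151: |R|=1.62508 >1
  x=-2.053: |R|=1.47589 >1
Interval (-1.6667, 0).

left endpoint -1.6667.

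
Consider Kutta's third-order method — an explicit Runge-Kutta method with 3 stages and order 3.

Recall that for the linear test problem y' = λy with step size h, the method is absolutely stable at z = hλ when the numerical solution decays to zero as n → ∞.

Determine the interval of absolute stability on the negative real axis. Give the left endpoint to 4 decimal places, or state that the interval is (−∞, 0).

Test eqn y'=λy, z=hλ:
  order 3, 3-stage ⇒ R(z)=1+z+z^2/2+z^3/6
  (e.g. R(-0.4)=0.66933, |R|=0.66933)

Find x<0 with |R(x)|<1.
x=-0.4: |R|=0.6693
|R(-1.91)|=0.2473 |R(-1.66)|=0.0446 |R(-0.8)|=0.4347
Bisect:
  x_lo=-3.1926 |R|=2.5198  x_hi=-0.3909 |R|=0.6755
  mid=-1.79177 |R|=0.14528 →hi
  mid=-2.49219 |R|=0.96652 →hi
  mid=-2.84240 |R|=1.63018 →lo
  mid=-2.66729 |R|=1.27279 →lo
  mid=-2.57974 |R|=1.11360 →lo
  mid=-2.53596 |R|=1.03859 →lo
  mid=-2.51408 |R|=1.00219 →lo
  mid=-2.50313 |R|=0.98426 →hi
  mid=-2.50860 |R|=0.99320 →hi
  ...
  [-2.51288,-2.51271] ⇒ x*=-2.5127
Interval (-2.5127, 0).

z∈(-2.5127,0).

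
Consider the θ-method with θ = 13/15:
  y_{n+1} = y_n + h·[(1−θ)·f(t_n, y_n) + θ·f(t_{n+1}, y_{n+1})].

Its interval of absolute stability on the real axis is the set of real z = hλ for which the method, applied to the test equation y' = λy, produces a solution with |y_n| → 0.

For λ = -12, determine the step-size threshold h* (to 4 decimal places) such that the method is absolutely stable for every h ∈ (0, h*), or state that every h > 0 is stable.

interval (−∞, 0). Any h>0 works for λ=-12.

Test eqn y'=λy, z=hλ:
  y_{n+1} = y_n + z·[2/15·y_n + 13/15·y_{n+1}] ⇒ (1 − 13/15z)y_{n+1} = (1 + 2/15z)y_n
  Hence R(z) = (1 + 2/15z)/(1 − 13/15z).

Need |R(x)|<1, x<0.
x=-1.73: |R|=0.3078
x=-2: |R|=0.2683
x=-10: |R|=0.0345
x=-100: |R|=0.1407
θ=13/15≥1/2 ⇒ |1+2/15x|<|1−13/15x| ∀x<0 ⇒ unbounded interval.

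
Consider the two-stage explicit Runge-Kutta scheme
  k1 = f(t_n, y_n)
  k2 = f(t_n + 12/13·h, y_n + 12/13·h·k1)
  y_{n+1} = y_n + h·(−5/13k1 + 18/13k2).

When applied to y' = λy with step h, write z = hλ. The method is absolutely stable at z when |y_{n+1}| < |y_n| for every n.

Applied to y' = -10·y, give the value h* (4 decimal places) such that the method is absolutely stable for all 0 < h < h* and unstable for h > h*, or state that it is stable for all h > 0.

(-0.7824,0); λ=-10 ⇒ h* = (169/216)/10 = 0.0782.

Test eqn y'=λy, z=hλ:
  k1=λy_n ⇒ h·k1=z·y_n;  k2=λ(1+12/13z)y_n ⇒ h·k2=z(1+12/13z)y_n
  y_{n+1}/y_n = 1 − 5/13z + 18/13z(1+12/13z) = 1 + z + 216/169z²
  so R(z) = 1 + z + 216/169z².

Boundary: |R(x)|=1, x<0.
x=-0.42: |R|=0.8055
R=1: x+216/169x²=0 ⇒ x=−169/216=-0.7824; min R=1−1/(4·216/169)=0.8044>−1
Confirm numerically:
  x=-0.631: |R|=0.87789 <1
  x=-0.563: |R|=0.84212 <1
  x=-0.441: |R|=0.80757 <1
  x=-0.363: |R|=0.80541 <1
  x=-1.121: |R|=1.48512 >1
  x=-1.008: |R|=1.29064 >1
  x=-0.869: |R|=1.09618 >1
So |R|<1 on (-0.7824, 0).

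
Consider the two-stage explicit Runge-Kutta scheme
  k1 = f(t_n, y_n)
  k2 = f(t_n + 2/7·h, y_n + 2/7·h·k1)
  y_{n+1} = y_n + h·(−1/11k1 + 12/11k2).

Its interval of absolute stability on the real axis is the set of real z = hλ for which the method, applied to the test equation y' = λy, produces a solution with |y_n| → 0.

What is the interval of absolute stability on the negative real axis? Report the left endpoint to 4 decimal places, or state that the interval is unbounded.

Test eqn y'=λy, z=hλ:
  k1=λy_n ⇒ h·k1=z·y_n;  k2=λ(1+2/7z)y_n ⇒ h·k2=z(1+2/7z)y_n
  y_{n+1}/y_n = 1 − 1/11z + 12/11z(1+2/7z) = 1 + z + 24/77z²
  Hence R(z) = 1 + z + 24/77z².

Boundary: |R(x)|=1, x<0.
x=-0.8: |R|=0.3995
R=1: x+24/77x²=0 ⇒ x=−77/24=-3.2083; min R=1−1/(4·24/77)=0.1979>−1
Confirm numerically:
  x=-2.594: |R|=0.50330 <1
  x=-2.456: |R|=0.42408 <1
  x=-1.450: |R|=0.20532 <1
  x=-1.327: |R|=0.22186 <1
  x=-3.774: |R|=1.66540 >1
  x=-3.271: |R|=1.06389 >1
Stable set (-3.2083, 0).

(-3.2083, 0).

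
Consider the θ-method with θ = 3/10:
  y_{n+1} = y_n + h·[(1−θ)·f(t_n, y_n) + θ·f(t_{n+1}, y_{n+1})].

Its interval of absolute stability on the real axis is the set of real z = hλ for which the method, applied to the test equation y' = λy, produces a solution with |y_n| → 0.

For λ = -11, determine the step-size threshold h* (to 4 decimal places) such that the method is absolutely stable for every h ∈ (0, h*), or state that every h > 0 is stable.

Set f=λy, z=hλ:
  y_{n+1} = y_n + z·[7/10·y_n + 3/10·y_{n+1}] ⇒ (1 − 3/10z)y_{n+1} = (1 + 7/10z)y_n
  ⇒ R(z) = (1 + 7/10z)/(1 − 3/10z).

Solve |R(x)|<1 on ℝ⁻.
x=-1.29: |R|=0.0699
R=−1: 1+7/10x = −1+3/10x ⇒ -2/5x=2 ⇒ x=2/(-2/5)=-5.0000
Confirm numerically:
  x=-4.428: |R|=0.90174 <1
  x=-3.640: |R|=0.73996 <1
  x=-3.124: |R|=0.61264 <1
  x=-2.670: |R|=0.48251 <1
  x=-5.417: |R|=1.06354 >1
  x=-5.335: |R|=1.05153 >1
Stable set (-5.0000, 0).

(-5.0000,0); λ=-11 ⇒ h* = (5)/11 = 0.4545.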